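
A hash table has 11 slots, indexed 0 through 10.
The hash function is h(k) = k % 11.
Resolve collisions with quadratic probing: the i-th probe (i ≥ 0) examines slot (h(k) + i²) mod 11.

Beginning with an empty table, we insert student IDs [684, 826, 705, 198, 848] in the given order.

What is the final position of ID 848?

10

Insert 684: h=2, slot 2 empty => index 2.
Insert 826: h=1, slot 1 empty => index 1.
Insert 705: h=1, slots 1,2 occupied => index 5.
Insert 198: h=0, slot 0 empty => index 0.
Insert 848: h=1, slots 1,2,5 occupied => index 10.
Table: [198, 826, 684, ., ., 705, ., ., ., ., 848]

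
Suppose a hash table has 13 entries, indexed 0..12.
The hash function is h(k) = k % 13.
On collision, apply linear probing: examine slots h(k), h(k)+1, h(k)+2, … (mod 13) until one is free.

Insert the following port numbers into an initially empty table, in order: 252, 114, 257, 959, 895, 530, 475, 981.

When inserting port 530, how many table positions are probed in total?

252: h=5 -> slot 5
114: h=10 -> slot 10
257: h=10, probe 10,11 -> slot 11
959: h=10, probe 10,11,12 -> slot 12
895: h=11, probe 11,12,0 -> slot 0
530: h=10, probe 10,11,12,0,1 -> slot 1
475: h=7 -> slot 7
981: h=6 -> slot 6
Table: [895, 530, ∅, ∅, ∅, 252, 981, 475, ∅, ∅, 114, 257, 959]

5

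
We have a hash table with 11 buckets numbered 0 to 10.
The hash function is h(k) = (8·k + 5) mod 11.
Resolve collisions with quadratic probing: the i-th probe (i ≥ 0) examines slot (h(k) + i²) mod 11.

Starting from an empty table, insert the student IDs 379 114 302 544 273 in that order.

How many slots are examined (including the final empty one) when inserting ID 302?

379 hashes to 1; slot 1 is free → place at 1.
114 hashes to 4; slot 4 is free → place at 4.
302 hashes to 1; 1 taken → place at 2.
544 hashes to 1; 1,2 taken → place at 5.
273 hashes to 0; slot 0 is free → place at 0.
Table: [273, 379, 302, ∅, 114, 544, ∅, ∅, ∅, ∅, ∅]

2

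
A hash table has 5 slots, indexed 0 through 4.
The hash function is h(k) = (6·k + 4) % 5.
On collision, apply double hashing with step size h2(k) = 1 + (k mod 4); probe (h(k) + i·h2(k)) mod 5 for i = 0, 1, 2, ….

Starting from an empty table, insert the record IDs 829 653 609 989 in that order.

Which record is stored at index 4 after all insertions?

Insert 829: h=3, slot 3 empty → index 3.
Insert 653: h=2, slot 2 empty → index 2.
Insert 609: h=3, h2=2, slot 3 occupied → index 0.
Insert 989: h=3, h2=2, slots 3,0,2 occupied → index 4.
Table: [609, -, 653, 829, 989]

989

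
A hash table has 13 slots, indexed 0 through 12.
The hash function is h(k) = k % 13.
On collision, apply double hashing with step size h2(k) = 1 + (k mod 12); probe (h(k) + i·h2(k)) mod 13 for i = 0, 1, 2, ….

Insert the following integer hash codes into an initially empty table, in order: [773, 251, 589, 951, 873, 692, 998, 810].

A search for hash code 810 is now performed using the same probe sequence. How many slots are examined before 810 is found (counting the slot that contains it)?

2

773 hashes to 6; slot 6 is free -> place at 6.
251 hashes to 4; slot 4 is free -> place at 4.
589 hashes to 4, h2=2; 4,6 taken -> place at 8.
951 hashes to 2; slot 2 is free -> place at 2.
873 hashes to 2, h2=10; 2 taken -> place at 12.
692 hashes to 3; slot 3 is free -> place at 3.
998 hashes to 10; slot 10 is free -> place at 10.
810 hashes to 4, h2=7; 4 taken -> place at 11.
Table: [-, -, 951, 692, 251, -, 773, -, 589, -, 998, 810, 873]
Lookup 810: h=4, h2=7, probe 4,11 → found at 11.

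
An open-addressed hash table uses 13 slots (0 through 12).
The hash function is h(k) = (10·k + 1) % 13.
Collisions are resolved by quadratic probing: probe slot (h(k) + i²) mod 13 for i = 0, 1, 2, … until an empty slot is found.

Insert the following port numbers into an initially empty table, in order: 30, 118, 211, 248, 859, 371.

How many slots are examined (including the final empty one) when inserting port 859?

30: h=2 => slot 2
118: h=11 => slot 11
211: h=5 => slot 5
248: h=11, probe 11,12 => slot 12
859: h=11, probe 11,12,2,7 => slot 7
371: h=6 => slot 6
Table: [∅, ∅, 30, ∅, ∅, 211, 371, 859, ∅, ∅, ∅, 118, 248]

4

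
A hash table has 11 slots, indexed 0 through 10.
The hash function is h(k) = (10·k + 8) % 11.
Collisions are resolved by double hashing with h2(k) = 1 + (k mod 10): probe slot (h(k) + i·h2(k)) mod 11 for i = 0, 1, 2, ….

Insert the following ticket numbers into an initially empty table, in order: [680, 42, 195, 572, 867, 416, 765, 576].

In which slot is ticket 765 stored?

3

680: h=10 => slot 10
42: h=10, h2=3, probe 10,2 => slot 2
195: h=0 => slot 0
572: h=8 => slot 8
867: h=10, h2=8, probe 10,7 => slot 7
416: h=10, h2=7, probe 10,6 => slot 6
765: h=2, h2=6, probe 2,8,3 => slot 3
576: h=4 => slot 4
Table: [195, ∅, 42, 765, 576, ∅, 416, 867, 572, ∅, 680]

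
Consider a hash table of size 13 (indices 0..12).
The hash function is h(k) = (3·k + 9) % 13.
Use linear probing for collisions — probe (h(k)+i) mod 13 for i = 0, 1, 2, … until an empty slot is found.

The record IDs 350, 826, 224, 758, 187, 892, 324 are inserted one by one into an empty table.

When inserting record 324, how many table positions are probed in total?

4

Insert 350: h=6, slot 6 empty -> index 6.
Insert 826: h=4, slot 4 empty -> index 4.
Insert 224: h=5, slot 5 empty -> index 5.
Insert 758: h=8, slot 8 empty -> index 8.
Insert 187: h=11, slot 11 empty -> index 11.
Insert 892: h=7, slot 7 empty -> index 7.
Insert 324: h=6, slots 6,7,8 occupied -> index 9.
Table: [—, —, —, —, 826, 224, 350, 892, 758, 324, —, 187, —]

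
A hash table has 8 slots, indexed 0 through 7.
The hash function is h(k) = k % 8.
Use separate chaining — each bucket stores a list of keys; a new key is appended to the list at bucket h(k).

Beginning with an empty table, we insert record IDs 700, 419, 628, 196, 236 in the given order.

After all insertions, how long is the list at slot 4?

Insert 700: h=4, bucket 4 empty -> new chain.
Insert 419: h=3, bucket 3 empty -> new chain.
Insert 628: h=4, bucket 4 nonempty -> append to chain.
Insert 196: h=4, bucket 4 nonempty -> append to chain.
Insert 236: h=4, bucket 4 nonempty -> append to chain.
Final buckets:
0: -
1: -
2: -
3: 419
4: 700 -> 628 -> 196 -> 236
5: -
6: -
7: -

4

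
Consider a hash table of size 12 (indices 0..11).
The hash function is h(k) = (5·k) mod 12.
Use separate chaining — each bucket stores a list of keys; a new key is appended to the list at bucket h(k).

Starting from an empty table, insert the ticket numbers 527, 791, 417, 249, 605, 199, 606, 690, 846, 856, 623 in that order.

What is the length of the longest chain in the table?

Insert 527: h=7, bucket 7 empty -> new chain.
Insert 791: h=7, bucket 7 nonempty -> append to chain.
Insert 417: h=9, bucket 9 empty -> new chain.
Insert 249: h=9, bucket 9 nonempty -> append to chain.
Insert 605: h=1, bucket 1 empty -> new chain.
Insert 199: h=11, bucket 11 empty -> new chain.
Insert 606: h=6, bucket 6 empty -> new chain.
Insert 690: h=6, bucket 6 nonempty -> append to chain.
Insert 846: h=6, bucket 6 nonempty -> append to chain.
Insert 856: h=8, bucket 8 empty -> new chain.
Insert 623: h=7, bucket 7 nonempty -> append to chain.
Final buckets:
0: .
1: 605
2: .
3: .
4: .
5: .
6: 606 -> 690 -> 846
7: 527 -> 791 -> 623
8: 856
9: 417 -> 249
10: .
11: 199

3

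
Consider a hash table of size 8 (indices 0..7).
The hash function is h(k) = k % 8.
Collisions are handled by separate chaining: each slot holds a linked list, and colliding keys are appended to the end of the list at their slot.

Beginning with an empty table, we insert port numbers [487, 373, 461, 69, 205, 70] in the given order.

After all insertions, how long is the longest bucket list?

487 -> bucket 7
373 -> bucket 5
461 -> bucket 5 (collision)
69 -> bucket 5 (collision)
205 -> bucket 5 (collision)
70 -> bucket 6
Final buckets:
0: .
1: .
2: .
3: .
4: .
5: 373 -> 461 -> 69 -> 205
6: 70
7: 487

4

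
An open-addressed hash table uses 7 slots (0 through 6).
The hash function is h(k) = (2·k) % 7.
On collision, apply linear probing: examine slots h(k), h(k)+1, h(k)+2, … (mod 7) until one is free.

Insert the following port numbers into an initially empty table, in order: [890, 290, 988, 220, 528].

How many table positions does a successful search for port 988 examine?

2

Insert 890: h=2, slot 2 empty → index 2.
Insert 290: h=6, slot 6 empty → index 6.
Insert 988: h=2, slot 2 occupied → index 3.
Insert 220: h=6, slot 6 occupied → index 0.
Insert 528: h=6, slots 6,0 occupied → index 1.
Table: [220, 528, 890, 988, ∅, ∅, 290]
Lookup 988: h=2, probe 2,3 → found at 3.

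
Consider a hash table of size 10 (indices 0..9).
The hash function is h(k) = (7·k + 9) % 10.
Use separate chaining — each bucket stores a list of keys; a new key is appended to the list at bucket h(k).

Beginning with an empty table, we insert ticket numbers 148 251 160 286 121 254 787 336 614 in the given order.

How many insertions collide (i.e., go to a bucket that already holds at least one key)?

3

148 -> bucket 5
251 -> bucket 6
160 -> bucket 9
286 -> bucket 1
121 -> bucket 6 (collision)
254 -> bucket 7
787 -> bucket 8
336 -> bucket 1 (collision)
614 -> bucket 7 (collision)
Final buckets:
0: .
1: 286 -> 336
2: .
3: .
4: .
5: 148
6: 251 -> 121
7: 254 -> 614
8: 787
9: 160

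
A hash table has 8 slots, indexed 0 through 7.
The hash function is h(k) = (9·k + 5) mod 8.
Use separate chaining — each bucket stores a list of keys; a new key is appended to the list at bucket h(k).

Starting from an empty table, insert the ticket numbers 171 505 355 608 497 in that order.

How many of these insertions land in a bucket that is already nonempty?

Insert 171: h=0, bucket 0 empty -> new chain.
Insert 505: h=6, bucket 6 empty -> new chain.
Insert 355: h=0, bucket 0 nonempty -> append to chain.
Insert 608: h=5, bucket 5 empty -> new chain.
Insert 497: h=6, bucket 6 nonempty -> append to chain.
Final buckets:
0: 171 -> 355
1: ∅
2: ∅
3: ∅
4: ∅
5: 608
6: 505 -> 497
7: ∅

2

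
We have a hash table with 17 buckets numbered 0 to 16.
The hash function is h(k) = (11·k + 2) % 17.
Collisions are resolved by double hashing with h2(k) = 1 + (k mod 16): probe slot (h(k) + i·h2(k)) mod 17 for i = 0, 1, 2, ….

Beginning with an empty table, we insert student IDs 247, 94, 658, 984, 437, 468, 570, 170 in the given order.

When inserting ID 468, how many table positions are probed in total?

Insert 247: h=16, slot 16 empty => index 16.
Insert 94: h=16, h2=15, slot 16 occupied => index 14.
Insert 658: h=15, slot 15 empty => index 15.
Insert 984: h=14, h2=9, slot 14 occupied => index 6.
Insert 437: h=15, h2=6, slot 15 occupied => index 4.
Insert 468: h=16, h2=5, slots 16,4 occupied => index 9.
Insert 570: h=16, h2=11, slot 16 occupied => index 10.
Insert 170: h=2, slot 2 empty => index 2.
Table: [∅, ∅, 170, ∅, 437, ∅, 984, ∅, ∅, 468, 570, ∅, ∅, ∅, 94, 658, 247]

3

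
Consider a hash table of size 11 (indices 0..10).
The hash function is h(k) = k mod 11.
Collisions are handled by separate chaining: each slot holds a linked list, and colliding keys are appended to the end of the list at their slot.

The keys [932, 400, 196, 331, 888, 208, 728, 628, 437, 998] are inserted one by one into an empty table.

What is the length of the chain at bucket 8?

932 → bucket 8
400 → bucket 4
196 → bucket 9
331 → bucket 1
888 → bucket 8 (collision)
208 → bucket 10
728 → bucket 2
628 → bucket 1 (collision)
437 → bucket 8 (collision)
998 → bucket 8 (collision)
Final buckets:
0: —
1: 331 -> 628
2: 728
3: —
4: 400
5: —
6: —
7: —
8: 932 -> 888 -> 437 -> 998
9: 196
10: 208

4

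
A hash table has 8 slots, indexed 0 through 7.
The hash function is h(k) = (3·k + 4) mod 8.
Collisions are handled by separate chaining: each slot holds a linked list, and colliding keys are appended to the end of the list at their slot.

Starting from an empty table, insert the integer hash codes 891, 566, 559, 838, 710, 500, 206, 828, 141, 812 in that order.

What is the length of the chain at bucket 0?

3

891 → bucket 5
566 → bucket 6
559 → bucket 1
838 → bucket 6 (collision)
710 → bucket 6 (collision)
500 → bucket 0
206 → bucket 6 (collision)
828 → bucket 0 (collision)
141 → bucket 3
812 → bucket 0 (collision)
Final buckets:
0: 500 -> 828 -> 812
1: 559
2: -
3: 141
4: -
5: 891
6: 566 -> 838 -> 710 -> 206
7: -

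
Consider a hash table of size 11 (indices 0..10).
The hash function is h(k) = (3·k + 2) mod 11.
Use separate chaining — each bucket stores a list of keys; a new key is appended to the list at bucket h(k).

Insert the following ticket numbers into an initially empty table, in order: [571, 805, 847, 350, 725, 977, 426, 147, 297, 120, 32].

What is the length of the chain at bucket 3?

Insert 571: h=10, bucket 10 empty -> new chain.
Insert 805: h=8, bucket 8 empty -> new chain.
Insert 847: h=2, bucket 2 empty -> new chain.
Insert 350: h=7, bucket 7 empty -> new chain.
Insert 725: h=10, bucket 10 nonempty -> append to chain.
Insert 977: h=7, bucket 7 nonempty -> append to chain.
Insert 426: h=4, bucket 4 empty -> new chain.
Insert 147: h=3, bucket 3 empty -> new chain.
Insert 297: h=2, bucket 2 nonempty -> append to chain.
Insert 120: h=10, bucket 10 nonempty -> append to chain.
Insert 32: h=10, bucket 10 nonempty -> append to chain.
Final buckets:
0: -
1: -
2: 847 -> 297
3: 147
4: 426
5: -
6: -
7: 350 -> 977
8: 805
9: -
10: 571 -> 725 -> 120 -> 32

1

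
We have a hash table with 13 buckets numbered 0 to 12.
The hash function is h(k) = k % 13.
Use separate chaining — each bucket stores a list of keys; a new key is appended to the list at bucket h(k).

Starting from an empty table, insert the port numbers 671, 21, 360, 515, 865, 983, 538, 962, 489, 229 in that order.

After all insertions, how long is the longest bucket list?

671 -> bucket 8
21 -> bucket 8 (collision)
360 -> bucket 9
515 -> bucket 8 (collision)
865 -> bucket 7
983 -> bucket 8 (collision)
538 -> bucket 5
962 -> bucket 0
489 -> bucket 8 (collision)
229 -> bucket 8 (collision)
Final buckets:
0: 962
1: _
2: _
3: _
4: _
5: 538
6: _
7: 865
8: 671 -> 21 -> 515 -> 983 -> 489 -> 229
9: 360
10: _
11: _
12: _

6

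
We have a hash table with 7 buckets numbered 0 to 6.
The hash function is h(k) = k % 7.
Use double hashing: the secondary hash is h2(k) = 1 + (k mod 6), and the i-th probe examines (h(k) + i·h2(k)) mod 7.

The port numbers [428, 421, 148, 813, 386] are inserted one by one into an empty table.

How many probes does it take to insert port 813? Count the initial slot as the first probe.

428 hashes to 1; slot 1 is free => place at 1.
421 hashes to 1, h2=2; 1 taken => place at 3.
148 hashes to 1, h2=5; 1 taken => place at 6.
813 hashes to 1, h2=4; 1 taken => place at 5.
386 hashes to 1, h2=3; 1 taken => place at 4.
Table: [., 428, ., 421, 386, 813, 148]

2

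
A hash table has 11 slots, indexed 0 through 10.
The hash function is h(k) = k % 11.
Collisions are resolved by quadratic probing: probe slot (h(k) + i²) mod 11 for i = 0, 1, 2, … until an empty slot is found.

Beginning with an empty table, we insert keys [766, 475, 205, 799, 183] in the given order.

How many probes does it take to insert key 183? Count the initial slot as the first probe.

Insert 766: h=7, slot 7 empty -> index 7.
Insert 475: h=2, slot 2 empty -> index 2.
Insert 205: h=7, slot 7 occupied -> index 8.
Insert 799: h=7, slots 7,8 occupied -> index 0.
Insert 183: h=7, slots 7,8,0 occupied -> index 5.
Table: [799, —, 475, —, —, 183, —, 766, 205, —, —]

4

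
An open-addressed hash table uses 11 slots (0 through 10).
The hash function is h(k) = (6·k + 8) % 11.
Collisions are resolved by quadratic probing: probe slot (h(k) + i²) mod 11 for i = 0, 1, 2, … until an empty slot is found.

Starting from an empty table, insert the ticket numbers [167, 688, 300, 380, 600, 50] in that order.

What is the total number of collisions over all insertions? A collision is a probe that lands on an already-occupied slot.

167 hashes to 9; slot 9 is free -> place at 9.
688 hashes to 0; slot 0 is free -> place at 0.
300 hashes to 4; slot 4 is free -> place at 4.
380 hashes to 0; 0 taken -> place at 1.
600 hashes to 0; 0,1,4,9 taken -> place at 5.
50 hashes to 0; 0,1,4,9,5 taken -> place at 3.
Table: [688, 380, ∅, 50, 300, 600, ∅, ∅, ∅, 167, ∅]

10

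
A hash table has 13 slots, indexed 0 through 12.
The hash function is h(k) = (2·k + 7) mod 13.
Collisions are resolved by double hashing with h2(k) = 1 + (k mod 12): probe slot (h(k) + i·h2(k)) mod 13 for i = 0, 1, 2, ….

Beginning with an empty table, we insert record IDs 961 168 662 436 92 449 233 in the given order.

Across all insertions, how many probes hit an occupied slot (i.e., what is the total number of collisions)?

Insert 961: h=5, slot 5 empty => index 5.
Insert 168: h=5, h2=1, slot 5 occupied => index 6.
Insert 662: h=5, h2=3, slot 5 occupied => index 8.
Insert 436: h=8, h2=5, slot 8 occupied => index 0.
Insert 92: h=9, slot 9 empty => index 9.
Insert 449: h=8, h2=6, slot 8 occupied => index 1.
Insert 233: h=5, h2=6, slot 5 occupied => index 11.
Table: [436, 449, ., ., ., 961, 168, ., 662, 92, ., 233, .]

5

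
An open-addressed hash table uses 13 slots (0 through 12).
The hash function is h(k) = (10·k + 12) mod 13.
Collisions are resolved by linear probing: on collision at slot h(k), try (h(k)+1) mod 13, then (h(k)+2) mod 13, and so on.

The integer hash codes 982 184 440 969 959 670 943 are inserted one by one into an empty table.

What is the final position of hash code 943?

10

982 hashes to 4; slot 4 is free → place at 4.
184 hashes to 6; slot 6 is free → place at 6.
440 hashes to 5; slot 5 is free → place at 5.
969 hashes to 4; 4,5,6 taken → place at 7.
959 hashes to 8; slot 8 is free → place at 8.
670 hashes to 4; 4,5,6,7,8 taken → place at 9.
943 hashes to 4; 4,5,6,7,8,9 taken → place at 10.
Table: [-, -, -, -, 982, 440, 184, 969, 959, 670, 943, -, -]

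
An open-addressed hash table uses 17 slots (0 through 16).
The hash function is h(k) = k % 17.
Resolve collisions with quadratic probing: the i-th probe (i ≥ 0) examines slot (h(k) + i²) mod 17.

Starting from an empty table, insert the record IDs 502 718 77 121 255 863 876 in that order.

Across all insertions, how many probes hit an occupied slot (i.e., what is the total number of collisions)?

502: h=9 => slot 9
718: h=4 => slot 4
77: h=9, probe 9,10 => slot 10
121: h=2 => slot 2
255: h=0 => slot 0
863: h=13 => slot 13
876: h=9, probe 9,10,13,1 => slot 1
Table: [255, 876, 121, ., 718, ., ., ., ., 502, 77, ., ., 863, ., ., .]

4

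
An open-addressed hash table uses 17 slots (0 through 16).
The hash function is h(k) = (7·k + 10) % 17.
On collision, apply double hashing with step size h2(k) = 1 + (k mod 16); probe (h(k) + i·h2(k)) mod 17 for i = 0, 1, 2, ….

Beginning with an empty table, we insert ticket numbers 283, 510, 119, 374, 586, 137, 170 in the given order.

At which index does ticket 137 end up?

283: h=2 → slot 2
510: h=10 → slot 10
119: h=10, h2=8, probe 10,1 → slot 1
374: h=10, h2=7, probe 10,0 → slot 0
586: h=15 → slot 15
137: h=0, h2=10, probe 0,10,3 → slot 3
170: h=10, h2=11, probe 10,4 → slot 4
Table: [374, 119, 283, 137, 170, ., ., ., ., ., 510, ., ., ., ., 586, .]

3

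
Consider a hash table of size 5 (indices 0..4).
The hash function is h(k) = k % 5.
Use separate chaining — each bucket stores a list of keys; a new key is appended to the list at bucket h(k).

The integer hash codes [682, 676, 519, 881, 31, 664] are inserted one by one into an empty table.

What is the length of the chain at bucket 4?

2

682 → bucket 2
676 → bucket 1
519 → bucket 4
881 → bucket 1 (collision)
31 → bucket 1 (collision)
664 → bucket 4 (collision)
Final buckets:
0: -
1: 676 -> 881 -> 31
2: 682
3: -
4: 519 -> 664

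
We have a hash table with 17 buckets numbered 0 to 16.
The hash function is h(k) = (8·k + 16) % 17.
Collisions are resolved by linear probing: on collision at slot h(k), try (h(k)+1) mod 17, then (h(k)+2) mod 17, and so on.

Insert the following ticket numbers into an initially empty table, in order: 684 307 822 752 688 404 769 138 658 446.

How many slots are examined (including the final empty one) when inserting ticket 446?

684: h=14 → slot 14
307: h=7 → slot 7
822: h=13 → slot 13
752: h=14, probe 14,15 → slot 15
688: h=12 → slot 12
404: h=1 → slot 1
769: h=14, probe 14,15,16 → slot 16
138: h=15, probe 15,16,0 → slot 0
658: h=10 → slot 10
446: h=14, probe 14,15,16,0,1,2 → slot 2
Table: [138, 404, 446, —, —, —, —, 307, —, —, 658, —, 688, 822, 684, 752, 769]

6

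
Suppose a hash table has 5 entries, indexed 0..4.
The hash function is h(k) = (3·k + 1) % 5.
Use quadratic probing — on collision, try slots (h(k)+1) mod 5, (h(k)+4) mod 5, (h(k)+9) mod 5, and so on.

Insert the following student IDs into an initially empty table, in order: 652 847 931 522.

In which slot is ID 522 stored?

Insert 652: h=2, slot 2 empty → index 2.
Insert 847: h=2, slot 2 occupied → index 3.
Insert 931: h=4, slot 4 empty → index 4.
Insert 522: h=2, slots 2,3 occupied → index 1.
Table: [_, 522, 652, 847, 931]

1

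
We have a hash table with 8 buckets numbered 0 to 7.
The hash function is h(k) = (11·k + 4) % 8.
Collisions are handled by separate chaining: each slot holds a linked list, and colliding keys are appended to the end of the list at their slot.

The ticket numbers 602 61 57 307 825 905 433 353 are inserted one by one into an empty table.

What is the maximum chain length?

5

Insert 602: h=2, bucket 2 empty → new chain.
Insert 61: h=3, bucket 3 empty → new chain.
Insert 57: h=7, bucket 7 empty → new chain.
Insert 307: h=5, bucket 5 empty → new chain.
Insert 825: h=7, bucket 7 nonempty → append to chain.
Insert 905: h=7, bucket 7 nonempty → append to chain.
Insert 433: h=7, bucket 7 nonempty → append to chain.
Insert 353: h=7, bucket 7 nonempty → append to chain.
Final buckets:
0: -
1: -
2: 602
3: 61
4: -
5: 307
6: -
7: 57 -> 825 -> 905 -> 433 -> 353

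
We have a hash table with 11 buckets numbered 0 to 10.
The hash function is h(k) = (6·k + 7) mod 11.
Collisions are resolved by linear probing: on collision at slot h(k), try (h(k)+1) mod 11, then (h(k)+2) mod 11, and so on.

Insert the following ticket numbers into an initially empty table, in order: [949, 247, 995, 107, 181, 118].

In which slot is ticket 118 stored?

1

Insert 949: h=3, slot 3 empty => index 3.
Insert 247: h=4, slot 4 empty => index 4.
Insert 995: h=4, slot 4 occupied => index 5.
Insert 107: h=0, slot 0 empty => index 0.
Insert 181: h=4, slots 4,5 occupied => index 6.
Insert 118: h=0, slot 0 occupied => index 1.
Table: [107, 118, ., 949, 247, 995, 181, ., ., ., .]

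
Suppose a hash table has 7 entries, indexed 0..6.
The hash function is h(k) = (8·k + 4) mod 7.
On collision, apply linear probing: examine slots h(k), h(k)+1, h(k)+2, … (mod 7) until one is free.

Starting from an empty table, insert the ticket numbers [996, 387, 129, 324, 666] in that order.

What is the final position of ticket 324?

996: h=6 → slot 6
387: h=6, probe 6,0 → slot 0
129: h=0, probe 0,1 → slot 1
324: h=6, probe 6,0,1,2 → slot 2
666: h=5 → slot 5
Table: [387, 129, 324, ., ., 666, 996]

2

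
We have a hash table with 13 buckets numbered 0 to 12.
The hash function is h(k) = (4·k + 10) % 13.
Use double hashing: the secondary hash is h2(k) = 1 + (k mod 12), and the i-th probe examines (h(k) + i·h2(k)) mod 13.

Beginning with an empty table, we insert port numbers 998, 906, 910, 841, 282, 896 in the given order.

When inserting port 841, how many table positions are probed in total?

998: h=11 => slot 11
906: h=7 => slot 7
910: h=10 => slot 10
841: h=7, h2=2, probe 7,9 => slot 9
282: h=7, h2=7, probe 7,1 => slot 1
896: h=6 => slot 6
Table: [., 282, ., ., ., ., 896, 906, ., 841, 910, 998, .]

2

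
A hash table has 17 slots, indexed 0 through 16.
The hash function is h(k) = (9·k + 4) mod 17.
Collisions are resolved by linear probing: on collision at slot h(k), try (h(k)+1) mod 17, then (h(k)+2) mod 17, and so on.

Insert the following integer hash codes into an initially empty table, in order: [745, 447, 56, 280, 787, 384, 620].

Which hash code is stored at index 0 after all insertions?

745: h=11 → slot 11
447: h=15 → slot 15
56: h=15, probe 15,16 → slot 16
280: h=8 → slot 8
787: h=15, probe 15,16,0 → slot 0
384: h=9 → slot 9
620: h=8, probe 8,9,10 → slot 10
Table: [787, -, -, -, -, -, -, -, 280, 384, 620, 745, -, -, -, 447, 56]

787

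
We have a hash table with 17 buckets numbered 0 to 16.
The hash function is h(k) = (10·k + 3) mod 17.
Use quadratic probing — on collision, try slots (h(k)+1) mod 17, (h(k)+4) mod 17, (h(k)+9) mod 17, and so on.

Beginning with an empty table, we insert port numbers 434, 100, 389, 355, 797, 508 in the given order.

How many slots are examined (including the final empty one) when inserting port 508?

5

434: h=8 => slot 8
100: h=0 => slot 0
389: h=0, probe 0,1 => slot 1
355: h=0, probe 0,1,4 => slot 4
797: h=0, probe 0,1,4,9 => slot 9
508: h=0, probe 0,1,4,9,16 => slot 16
Table: [100, 389, ., ., 355, ., ., ., 434, 797, ., ., ., ., ., ., 508]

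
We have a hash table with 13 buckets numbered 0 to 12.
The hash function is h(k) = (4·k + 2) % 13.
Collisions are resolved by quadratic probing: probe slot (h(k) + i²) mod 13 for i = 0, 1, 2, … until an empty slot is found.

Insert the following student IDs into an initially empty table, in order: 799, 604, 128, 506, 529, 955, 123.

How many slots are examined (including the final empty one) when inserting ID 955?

799: h=0 → slot 0
604: h=0, probe 0,1 → slot 1
128: h=7 → slot 7
506: h=11 → slot 11
529: h=12 → slot 12
955: h=0, probe 0,1,4 → slot 4
123: h=0, probe 0,1,4,9 → slot 9
Table: [799, 604, _, _, 955, _, _, 128, _, 123, _, 506, 529]

3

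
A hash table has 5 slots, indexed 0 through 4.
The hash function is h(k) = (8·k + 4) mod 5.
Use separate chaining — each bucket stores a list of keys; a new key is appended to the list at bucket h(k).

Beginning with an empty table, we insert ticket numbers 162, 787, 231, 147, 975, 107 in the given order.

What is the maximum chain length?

4

Insert 162: h=0, bucket 0 empty -> new chain.
Insert 787: h=0, bucket 0 nonempty -> append to chain.
Insert 231: h=2, bucket 2 empty -> new chain.
Insert 147: h=0, bucket 0 nonempty -> append to chain.
Insert 975: h=4, bucket 4 empty -> new chain.
Insert 107: h=0, bucket 0 nonempty -> append to chain.
Final buckets:
0: 162 -> 787 -> 147 -> 107
1: _
2: 231
3: _
4: 975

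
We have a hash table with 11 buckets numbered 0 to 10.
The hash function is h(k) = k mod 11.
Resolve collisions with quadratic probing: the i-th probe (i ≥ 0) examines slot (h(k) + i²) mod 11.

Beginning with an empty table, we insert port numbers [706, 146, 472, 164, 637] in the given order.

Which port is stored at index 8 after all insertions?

637

706 hashes to 2; slot 2 is free -> place at 2.
146 hashes to 3; slot 3 is free -> place at 3.
472 hashes to 10; slot 10 is free -> place at 10.
164 hashes to 10; 10 taken -> place at 0.
637 hashes to 10; 10,0,3 taken -> place at 8.
Table: [164, -, 706, 146, -, -, -, -, 637, -, 472]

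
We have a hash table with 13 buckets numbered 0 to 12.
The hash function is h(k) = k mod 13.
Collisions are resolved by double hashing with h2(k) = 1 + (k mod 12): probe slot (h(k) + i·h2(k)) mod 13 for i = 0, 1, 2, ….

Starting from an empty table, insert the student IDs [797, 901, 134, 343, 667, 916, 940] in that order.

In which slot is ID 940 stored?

Insert 797: h=4, slot 4 empty => index 4.
Insert 901: h=4, h2=2, slot 4 occupied => index 6.
Insert 134: h=4, h2=3, slot 4 occupied => index 7.
Insert 343: h=5, slot 5 empty => index 5.
Insert 667: h=4, h2=8, slot 4 occupied => index 12.
Insert 916: h=6, h2=5, slot 6 occupied => index 11.
Insert 940: h=4, h2=5, slot 4 occupied => index 9.
Table: [-, -, -, -, 797, 343, 901, 134, -, 940, -, 916, 667]

9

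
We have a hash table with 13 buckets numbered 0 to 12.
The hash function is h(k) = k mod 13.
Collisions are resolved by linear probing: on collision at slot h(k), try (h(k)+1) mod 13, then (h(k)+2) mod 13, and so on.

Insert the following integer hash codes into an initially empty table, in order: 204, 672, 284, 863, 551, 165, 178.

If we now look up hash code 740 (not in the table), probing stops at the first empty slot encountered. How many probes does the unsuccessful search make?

204 hashes to 9; slot 9 is free -> place at 9.
672 hashes to 9; 9 taken -> place at 10.
284 hashes to 11; slot 11 is free -> place at 11.
863 hashes to 5; slot 5 is free -> place at 5.
551 hashes to 5; 5 taken -> place at 6.
165 hashes to 9; 9,10,11 taken -> place at 12.
178 hashes to 9; 9,10,11,12 taken -> place at 0.
Table: [178, ., ., ., ., 863, 551, ., ., 204, 672, 284, 165]
Lookup 740: h=12, probe 12,0,1 → slot 1 empty, not found.

3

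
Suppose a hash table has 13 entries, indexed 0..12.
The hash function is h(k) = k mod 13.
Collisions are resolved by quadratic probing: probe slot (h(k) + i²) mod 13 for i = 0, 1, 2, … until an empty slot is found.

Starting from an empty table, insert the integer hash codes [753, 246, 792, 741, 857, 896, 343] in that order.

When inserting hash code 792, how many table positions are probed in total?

Insert 753: h=12, slot 12 empty => index 12.
Insert 246: h=12, slot 12 occupied => index 0.
Insert 792: h=12, slots 12,0 occupied => index 3.
Insert 741: h=0, slot 0 occupied => index 1.
Insert 857: h=12, slots 12,0,3 occupied => index 8.
Insert 896: h=12, slots 12,0,3,8 occupied => index 2.
Insert 343: h=5, slot 5 empty => index 5.
Table: [246, 741, 896, 792, ∅, 343, ∅, ∅, 857, ∅, ∅, ∅, 753]

3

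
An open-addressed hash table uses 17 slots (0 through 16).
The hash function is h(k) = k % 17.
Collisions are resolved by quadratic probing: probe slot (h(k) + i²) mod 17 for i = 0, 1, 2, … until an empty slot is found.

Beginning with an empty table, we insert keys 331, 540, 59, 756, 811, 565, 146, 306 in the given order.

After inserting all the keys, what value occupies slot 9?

59

Insert 331: h=8, slot 8 empty -> index 8.
Insert 540: h=13, slot 13 empty -> index 13.
Insert 59: h=8, slot 8 occupied -> index 9.
Insert 756: h=8, slots 8,9 occupied -> index 12.
Insert 811: h=12, slots 12,13 occupied -> index 16.
Insert 565: h=4, slot 4 empty -> index 4.
Insert 146: h=10, slot 10 empty -> index 10.
Insert 306: h=0, slot 0 empty -> index 0.
Table: [306, ., ., ., 565, ., ., ., 331, 59, 146, ., 756, 540, ., ., 811]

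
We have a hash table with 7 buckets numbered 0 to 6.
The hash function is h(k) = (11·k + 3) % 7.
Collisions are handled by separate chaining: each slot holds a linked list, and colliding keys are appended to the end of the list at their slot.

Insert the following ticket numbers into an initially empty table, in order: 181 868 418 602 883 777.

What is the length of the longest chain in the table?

181 -> bucket 6
868 -> bucket 3
418 -> bucket 2
602 -> bucket 3 (collision)
883 -> bucket 0
777 -> bucket 3 (collision)
Final buckets:
0: 883
1: _
2: 418
3: 868 -> 602 -> 777
4: _
5: _
6: 181

3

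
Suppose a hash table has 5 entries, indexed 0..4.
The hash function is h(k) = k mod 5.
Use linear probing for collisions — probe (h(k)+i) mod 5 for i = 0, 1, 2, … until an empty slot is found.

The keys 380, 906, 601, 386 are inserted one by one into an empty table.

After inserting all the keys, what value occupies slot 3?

Insert 380: h=0, slot 0 empty -> index 0.
Insert 906: h=1, slot 1 empty -> index 1.
Insert 601: h=1, slot 1 occupied -> index 2.
Insert 386: h=1, slots 1,2 occupied -> index 3.
Table: [380, 906, 601, 386, —]

386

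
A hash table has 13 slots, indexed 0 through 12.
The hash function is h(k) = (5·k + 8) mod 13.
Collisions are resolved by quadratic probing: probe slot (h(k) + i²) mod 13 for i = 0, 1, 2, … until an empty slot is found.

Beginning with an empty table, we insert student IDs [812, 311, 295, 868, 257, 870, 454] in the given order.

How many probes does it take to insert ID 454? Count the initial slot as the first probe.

Insert 812: h=12, slot 12 empty -> index 12.
Insert 311: h=3, slot 3 empty -> index 3.
Insert 295: h=1, slot 1 empty -> index 1.
Insert 868: h=6, slot 6 empty -> index 6.
Insert 257: h=6, slot 6 occupied -> index 7.
Insert 870: h=3, slot 3 occupied -> index 4.
Insert 454: h=3, slots 3,4,7,12,6 occupied -> index 2.
Table: [., 295, 454, 311, 870, ., 868, 257, ., ., ., ., 812]

6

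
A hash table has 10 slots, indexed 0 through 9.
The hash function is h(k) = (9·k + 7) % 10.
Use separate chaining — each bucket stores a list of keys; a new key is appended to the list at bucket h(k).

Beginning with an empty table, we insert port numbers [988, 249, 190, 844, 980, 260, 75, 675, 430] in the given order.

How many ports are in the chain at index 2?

988 → bucket 9
249 → bucket 8
190 → bucket 7
844 → bucket 3
980 → bucket 7 (collision)
260 → bucket 7 (collision)
75 → bucket 2
675 → bucket 2 (collision)
430 → bucket 7 (collision)
Final buckets:
0: ∅
1: ∅
2: 75 -> 675
3: 844
4: ∅
5: ∅
6: ∅
7: 190 -> 980 -> 260 -> 430
8: 249
9: 988

2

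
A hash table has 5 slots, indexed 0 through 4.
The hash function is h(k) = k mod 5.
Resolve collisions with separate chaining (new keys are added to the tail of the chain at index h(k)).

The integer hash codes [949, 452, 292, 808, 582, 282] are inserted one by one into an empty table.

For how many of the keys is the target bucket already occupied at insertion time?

949 -> bucket 4
452 -> bucket 2
292 -> bucket 2 (collision)
808 -> bucket 3
582 -> bucket 2 (collision)
282 -> bucket 2 (collision)
Final buckets:
0: —
1: —
2: 452 -> 292 -> 582 -> 282
3: 808
4: 949

3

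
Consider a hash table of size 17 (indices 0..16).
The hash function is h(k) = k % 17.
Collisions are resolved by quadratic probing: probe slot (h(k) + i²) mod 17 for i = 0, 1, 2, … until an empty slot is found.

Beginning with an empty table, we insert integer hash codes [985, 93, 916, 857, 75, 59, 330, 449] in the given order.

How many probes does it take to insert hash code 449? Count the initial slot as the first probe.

8

985: h=16 → slot 16
93: h=8 → slot 8
916: h=15 → slot 15
857: h=7 → slot 7
75: h=7, probe 7,8,11 → slot 11
59: h=8, probe 8,9 → slot 9
330: h=7, probe 7,8,11,16,6 → slot 6
449: h=7, probe 7,8,11,16,6,15,9,5 → slot 5
Table: [_, _, _, _, _, 449, 330, 857, 93, 59, _, 75, _, _, _, 916, 985]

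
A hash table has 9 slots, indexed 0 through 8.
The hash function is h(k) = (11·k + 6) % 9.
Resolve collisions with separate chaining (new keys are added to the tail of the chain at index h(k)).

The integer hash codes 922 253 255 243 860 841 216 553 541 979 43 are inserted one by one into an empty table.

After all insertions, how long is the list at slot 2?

2

Insert 922: h=5, bucket 5 empty -> new chain.
Insert 253: h=8, bucket 8 empty -> new chain.
Insert 255: h=3, bucket 3 empty -> new chain.
Insert 243: h=6, bucket 6 empty -> new chain.
Insert 860: h=7, bucket 7 empty -> new chain.
Insert 841: h=5, bucket 5 nonempty -> append to chain.
Insert 216: h=6, bucket 6 nonempty -> append to chain.
Insert 553: h=5, bucket 5 nonempty -> append to chain.
Insert 541: h=8, bucket 8 nonempty -> append to chain.
Insert 979: h=2, bucket 2 empty -> new chain.
Insert 43: h=2, bucket 2 nonempty -> append to chain.
Final buckets:
0: .
1: .
2: 979 -> 43
3: 255
4: .
5: 922 -> 841 -> 553
6: 243 -> 216
7: 860
8: 253 -> 541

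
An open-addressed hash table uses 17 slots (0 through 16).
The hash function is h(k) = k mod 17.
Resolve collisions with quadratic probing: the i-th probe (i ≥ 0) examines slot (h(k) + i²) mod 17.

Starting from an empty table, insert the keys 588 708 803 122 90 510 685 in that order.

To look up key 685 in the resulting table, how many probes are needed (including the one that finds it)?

2

588: h=10 → slot 10
708: h=11 → slot 11
803: h=4 → slot 4
122: h=3 → slot 3
90: h=5 → slot 5
510: h=0 → slot 0
685: h=5, probe 5,6 → slot 6
Table: [510, ., ., 122, 803, 90, 685, ., ., ., 588, 708, ., ., ., ., .]
Lookup 685: h=5, probe 5,6 → found at 6.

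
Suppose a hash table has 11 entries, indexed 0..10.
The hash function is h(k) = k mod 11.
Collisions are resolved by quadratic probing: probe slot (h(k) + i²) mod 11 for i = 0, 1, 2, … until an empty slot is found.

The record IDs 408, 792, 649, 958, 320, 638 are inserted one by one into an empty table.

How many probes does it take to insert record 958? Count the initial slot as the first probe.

2

408 hashes to 1; slot 1 is free -> place at 1.
792 hashes to 0; slot 0 is free -> place at 0.
649 hashes to 0; 0,1 taken -> place at 4.
958 hashes to 1; 1 taken -> place at 2.
320 hashes to 1; 1,2 taken -> place at 5.
638 hashes to 0; 0,1,4 taken -> place at 9.
Table: [792, 408, 958, ., 649, 320, ., ., ., 638, .]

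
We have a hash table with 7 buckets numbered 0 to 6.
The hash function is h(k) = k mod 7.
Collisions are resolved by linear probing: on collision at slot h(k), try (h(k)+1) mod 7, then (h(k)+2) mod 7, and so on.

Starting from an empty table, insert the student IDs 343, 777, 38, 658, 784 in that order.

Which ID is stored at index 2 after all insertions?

658

Insert 343: h=0, slot 0 empty -> index 0.
Insert 777: h=0, slot 0 occupied -> index 1.
Insert 38: h=3, slot 3 empty -> index 3.
Insert 658: h=0, slots 0,1 occupied -> index 2.
Insert 784: h=0, slots 0,1,2,3 occupied -> index 4.
Table: [343, 777, 658, 38, 784, _, _]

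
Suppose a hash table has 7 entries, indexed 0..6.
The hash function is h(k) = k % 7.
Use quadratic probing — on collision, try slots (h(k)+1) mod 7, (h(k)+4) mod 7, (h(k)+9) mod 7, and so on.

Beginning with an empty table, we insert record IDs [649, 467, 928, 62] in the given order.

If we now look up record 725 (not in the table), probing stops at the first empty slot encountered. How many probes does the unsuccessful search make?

3

649 hashes to 5; slot 5 is free -> place at 5.
467 hashes to 5; 5 taken -> place at 6.
928 hashes to 4; slot 4 is free -> place at 4.
62 hashes to 6; 6 taken -> place at 0.
Table: [62, ., ., ., 928, 649, 467]
Lookup 725: h=4, probe 4,5,1 → slot 1 empty, not found.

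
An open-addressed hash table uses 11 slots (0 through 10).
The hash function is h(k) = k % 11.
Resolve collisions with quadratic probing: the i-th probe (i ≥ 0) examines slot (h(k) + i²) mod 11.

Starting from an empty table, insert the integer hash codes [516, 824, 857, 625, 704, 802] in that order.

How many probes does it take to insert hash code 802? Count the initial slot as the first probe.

Insert 516: h=10, slot 10 empty => index 10.
Insert 824: h=10, slot 10 occupied => index 0.
Insert 857: h=10, slots 10,0 occupied => index 3.
Insert 625: h=9, slot 9 empty => index 9.
Insert 704: h=0, slot 0 occupied => index 1.
Insert 802: h=10, slots 10,0,3 occupied => index 8.
Table: [824, 704, —, 857, —, —, —, —, 802, 625, 516]

4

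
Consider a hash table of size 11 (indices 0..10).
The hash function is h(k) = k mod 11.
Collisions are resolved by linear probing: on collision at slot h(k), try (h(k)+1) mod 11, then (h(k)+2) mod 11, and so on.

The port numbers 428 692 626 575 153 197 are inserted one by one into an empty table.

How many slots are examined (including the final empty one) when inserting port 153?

428 hashes to 10; slot 10 is free → place at 10.
692 hashes to 10; 10 taken → place at 0.
626 hashes to 10; 10,0 taken → place at 1.
575 hashes to 3; slot 3 is free → place at 3.
153 hashes to 10; 10,0,1 taken → place at 2.
197 hashes to 10; 10,0,1,2,3 taken → place at 4.
Table: [692, 626, 153, 575, 197, _, _, _, _, _, 428]

4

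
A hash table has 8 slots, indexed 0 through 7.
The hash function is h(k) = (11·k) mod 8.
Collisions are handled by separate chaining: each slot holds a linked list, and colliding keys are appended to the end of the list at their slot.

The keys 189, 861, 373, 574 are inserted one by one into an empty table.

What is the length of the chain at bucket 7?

189 -> bucket 7
861 -> bucket 7 (collision)
373 -> bucket 7 (collision)
574 -> bucket 2
Final buckets:
0: ∅
1: ∅
2: 574
3: ∅
4: ∅
5: ∅
6: ∅
7: 189 -> 861 -> 373

3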